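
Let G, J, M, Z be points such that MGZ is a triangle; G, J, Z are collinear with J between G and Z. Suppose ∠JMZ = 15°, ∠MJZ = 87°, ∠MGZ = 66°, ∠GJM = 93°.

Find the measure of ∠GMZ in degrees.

∠GMZ = 36°

1. ∠JZM = 78°  [△MJZ]
2. ∠GZM = 78°  [J on ray ZG]
3. ∠GMZ = 36°  [△MGZ]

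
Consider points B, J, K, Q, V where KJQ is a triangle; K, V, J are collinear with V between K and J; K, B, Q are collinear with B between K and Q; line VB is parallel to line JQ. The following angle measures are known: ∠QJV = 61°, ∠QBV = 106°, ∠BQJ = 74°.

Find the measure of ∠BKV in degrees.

∠BKV = 45°

1. ∠KJQ = 61°  [V on ray JK]
2. ∠KBV = 74°  [linear pair at B on KQ]
3. ∠BVK = 61°  [VB∥JQ, corresponding at V]
4. ∠BKV = 45°  [△KVB]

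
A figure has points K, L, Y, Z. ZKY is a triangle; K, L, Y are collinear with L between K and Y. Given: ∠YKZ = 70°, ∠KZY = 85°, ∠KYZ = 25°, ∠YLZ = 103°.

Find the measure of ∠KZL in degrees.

∠KZL = 33°

1. ∠LKZ = 70°  [L on ray KY]
2. ∠KLZ = 77°  [linear pair at L on KY]
3. ∠KZL = 33°  [△ZKL]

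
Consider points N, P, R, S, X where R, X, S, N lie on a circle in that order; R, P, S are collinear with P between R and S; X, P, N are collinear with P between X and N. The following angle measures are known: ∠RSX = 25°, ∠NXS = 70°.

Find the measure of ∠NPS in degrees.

∠NPS = 95°

1. ∠RNX = 25°  [same arc RX]
2. ∠NRS = 70°  [same arc SN]
3. ∠NPR = 85°  [△RPN]
4. ∠NPS = 95°  [linear pair at P on RS]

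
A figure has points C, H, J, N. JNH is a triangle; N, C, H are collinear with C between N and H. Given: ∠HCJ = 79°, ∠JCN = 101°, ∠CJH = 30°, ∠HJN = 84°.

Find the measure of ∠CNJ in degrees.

∠CNJ = 25°

1. ∠CHJ = 71°  [△JCH]
2. ∠JHN = 71°  [C on ray HN]
3. ∠HNJ = 25°  [△JNH]
4. ∠CNJ = 25°  [C on ray NH]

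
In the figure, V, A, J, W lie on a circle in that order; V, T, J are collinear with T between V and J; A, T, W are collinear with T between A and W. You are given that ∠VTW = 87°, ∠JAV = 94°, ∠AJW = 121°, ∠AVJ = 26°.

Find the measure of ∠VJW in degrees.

1. ∠JTW = 93°  [linear pair at T on VJ]
2. ∠AWJ = 26°  [same arc AJ]
3. ∠VJW = 61°  [△JTW]

∠VJW = 61°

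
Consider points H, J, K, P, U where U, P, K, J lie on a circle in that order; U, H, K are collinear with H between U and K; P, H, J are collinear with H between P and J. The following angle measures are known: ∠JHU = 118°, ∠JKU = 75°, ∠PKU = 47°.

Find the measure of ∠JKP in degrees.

∠JKP = 122°

1. ∠KHP = 118°  [vertical angles at H]
2. ∠JHK = 62°  [linear pair at H on UK]
3. ∠KJP = 43°  [△KHJ]
4. ∠JPK = 15°  [△PHK]
5. ∠JKP = 122°  [△PKJ]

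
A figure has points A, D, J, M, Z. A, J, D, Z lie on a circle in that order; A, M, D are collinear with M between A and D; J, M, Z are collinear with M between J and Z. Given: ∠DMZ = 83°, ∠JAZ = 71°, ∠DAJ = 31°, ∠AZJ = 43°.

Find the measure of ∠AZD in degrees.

1. ∠AMZ = 97°  [linear pair at M on AD]
2. ∠AJZ = 66°  [△AJZ]
3. ∠DAZ = 40°  [△AMZ]
4. ∠ADZ = 66°  [same arc AZ]
5. ∠AZD = 74°  [△ADZ]

∠AZD = 74°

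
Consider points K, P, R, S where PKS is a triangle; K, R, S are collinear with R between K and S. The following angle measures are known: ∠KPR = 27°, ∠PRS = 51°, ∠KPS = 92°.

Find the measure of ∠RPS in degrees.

1. ∠KRP = 129°  [linear pair at R on KS]
2. ∠PKR = 24°  [△PKR]
3. ∠PKS = 24°  [R on ray KS]
4. ∠KSP = 64°  [△PKS]
5. ∠PSR = 64°  [R on ray SK]
6. ∠RPS = 65°  [△PRS]

∠RPS = 65°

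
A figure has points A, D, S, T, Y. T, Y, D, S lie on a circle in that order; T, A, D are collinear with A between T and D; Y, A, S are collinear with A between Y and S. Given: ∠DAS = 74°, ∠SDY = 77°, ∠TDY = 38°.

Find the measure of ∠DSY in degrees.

∠DSY = 67°

1. ∠TAY = 74°  [vertical angles at A]
2. ∠DAY = 106°  [linear pair at A on TD]
3. ∠DYS = 36°  [△YAD]
4. ∠DSY = 67°  [△YDS]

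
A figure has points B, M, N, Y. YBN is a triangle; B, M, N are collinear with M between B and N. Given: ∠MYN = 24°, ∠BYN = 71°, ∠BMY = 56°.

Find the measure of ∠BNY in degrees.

1. ∠NMY = 124°  [linear pair at M on BN]
2. ∠MNY = 32°  [△YMN]
3. ∠BNY = 32°  [M on ray NB]

∠BNY = 32°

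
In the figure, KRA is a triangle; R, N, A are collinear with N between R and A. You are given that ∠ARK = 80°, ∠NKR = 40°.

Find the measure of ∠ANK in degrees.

∠ANK = 120°

1. ∠KRN = 80°  [N on ray RA]
2. ∠KNR = 60°  [△KRN]
3. ∠ANK = 120°  [linear pair at N on RA]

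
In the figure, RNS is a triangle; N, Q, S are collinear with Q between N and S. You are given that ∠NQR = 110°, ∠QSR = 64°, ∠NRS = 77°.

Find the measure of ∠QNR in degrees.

1. ∠NSR = 64°  [Q on ray SN]
2. ∠RNS = 39°  [△RNS]
3. ∠QNR = 39°  [Q on ray NS]

∠QNR = 39°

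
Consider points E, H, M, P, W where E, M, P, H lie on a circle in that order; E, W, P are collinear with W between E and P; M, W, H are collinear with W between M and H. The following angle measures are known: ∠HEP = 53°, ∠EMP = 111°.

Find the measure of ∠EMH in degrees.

∠EMH = 58°

1. ∠EHP = 69°  [cyclic EMPH, opposite ∠M+∠H]
2. ∠EPH = 58°  [△EPH]
3. ∠EMH = 58°  [same arc EH]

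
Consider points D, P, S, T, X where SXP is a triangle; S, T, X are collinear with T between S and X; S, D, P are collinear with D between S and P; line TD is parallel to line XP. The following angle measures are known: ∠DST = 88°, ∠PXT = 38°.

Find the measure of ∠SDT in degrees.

1. ∠PSX = 88°  [T on SX, D on SP]
2. ∠PXS = 38°  [T on ray XS]
3. ∠SPX = 54°  [△SXP]
4. ∠SDT = 54°  [TD∥XP, corresponding at D]

∠SDT = 54°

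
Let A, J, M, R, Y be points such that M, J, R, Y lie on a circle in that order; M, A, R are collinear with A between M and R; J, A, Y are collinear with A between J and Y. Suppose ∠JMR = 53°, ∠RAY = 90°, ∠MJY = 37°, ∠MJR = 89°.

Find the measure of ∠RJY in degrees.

1. ∠JRM = 38°  [△MJR]
2. ∠JAM = 90°  [△MAJ]
3. ∠JAR = 90°  [linear pair at A on MR]
4. ∠RJY = 52°  [△JAR]

∠RJY = 52°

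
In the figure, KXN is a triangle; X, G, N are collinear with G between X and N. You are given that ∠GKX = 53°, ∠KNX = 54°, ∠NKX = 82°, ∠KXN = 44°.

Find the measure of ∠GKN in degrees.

∠GKN = 29°

1. ∠GNK = 54°  [G on ray NX]
2. ∠GXK = 44°  [G on ray XN]
3. ∠KGX = 83°  [△KXG]
4. ∠KGN = 97°  [linear pair at G on XN]
5. ∠GKN = 29°  [△KGN]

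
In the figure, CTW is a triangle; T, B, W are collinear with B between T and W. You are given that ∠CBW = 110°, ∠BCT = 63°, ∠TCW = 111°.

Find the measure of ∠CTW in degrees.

1. ∠CBT = 70°  [linear pair at B on TW]
2. ∠BTC = 47°  [△CTB]
3. ∠CTW = 47°  [B on ray TW]

∠CTW = 47°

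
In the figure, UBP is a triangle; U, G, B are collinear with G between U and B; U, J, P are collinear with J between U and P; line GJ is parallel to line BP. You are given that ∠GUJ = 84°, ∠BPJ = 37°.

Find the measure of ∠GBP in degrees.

1. ∠BUP = 84°  [G on UB, J on UP]
2. ∠BPU = 37°  [J on ray PU]
3. ∠PBU = 59°  [△UBP]
4. ∠GBP = 59°  [G on ray BU]

∠GBP = 59°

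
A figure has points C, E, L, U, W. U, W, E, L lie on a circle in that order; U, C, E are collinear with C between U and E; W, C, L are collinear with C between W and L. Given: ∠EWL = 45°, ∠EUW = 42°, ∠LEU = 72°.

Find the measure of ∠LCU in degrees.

∠LCU = 114°

1. ∠ELW = 42°  [same arc WE]
2. ∠ECL = 66°  [△ECL]
3. ∠LCU = 114°  [linear pair at C on UE]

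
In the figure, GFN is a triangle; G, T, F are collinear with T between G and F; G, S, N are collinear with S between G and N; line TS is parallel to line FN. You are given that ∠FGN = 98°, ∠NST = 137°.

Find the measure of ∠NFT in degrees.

1. ∠SGT = 98°  [T on GF, S on GN]
2. ∠GST = 43°  [linear pair at S on GN]
3. ∠GTS = 39°  [△GTS]
4. ∠FTS = 141°  [linear pair at T on GF]
5. ∠NFT = 39°  [TS∥FN, co-interior at F–T]

∠NFT = 39°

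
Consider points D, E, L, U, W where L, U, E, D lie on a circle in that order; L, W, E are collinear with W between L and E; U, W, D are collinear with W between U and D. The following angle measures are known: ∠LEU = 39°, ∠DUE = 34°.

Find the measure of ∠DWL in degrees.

1. ∠LDU = 39°  [same arc LU]
2. ∠DLE = 34°  [same arc ED]
3. ∠DWL = 107°  [△LWD]

∠DWL = 107°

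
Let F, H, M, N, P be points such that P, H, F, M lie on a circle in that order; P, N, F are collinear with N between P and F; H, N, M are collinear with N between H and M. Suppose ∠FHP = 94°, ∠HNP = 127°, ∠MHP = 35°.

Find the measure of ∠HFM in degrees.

1. ∠FMP = 86°  [cyclic PHFM, opposite ∠H+∠M]
2. ∠FNM = 127°  [vertical angles at N]
3. ∠MFP = 35°  [same arc PM]
4. ∠FPM = 59°  [△PFM]
5. ∠FMH = 18°  [△FNM]
6. ∠FHM = 59°  [same arc FM]
7. ∠HFM = 103°  [△HFM]

∠HFM = 103°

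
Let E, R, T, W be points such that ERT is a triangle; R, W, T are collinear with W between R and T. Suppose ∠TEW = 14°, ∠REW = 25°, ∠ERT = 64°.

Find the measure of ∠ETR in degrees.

1. ∠ERW = 64°  [W on ray RT]
2. ∠EWR = 91°  [△ERW]
3. ∠EWT = 89°  [linear pair at W on RT]
4. ∠ETW = 77°  [△EWT]
5. ∠ETR = 77°  [W on ray TR]

∠ETR = 77°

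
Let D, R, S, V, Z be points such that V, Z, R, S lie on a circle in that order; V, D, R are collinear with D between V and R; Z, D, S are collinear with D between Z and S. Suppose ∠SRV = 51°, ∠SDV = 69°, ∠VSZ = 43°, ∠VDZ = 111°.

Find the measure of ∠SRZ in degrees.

∠SRZ = 94°

1. ∠SZV = 51°  [same arc VS]
2. ∠SVZ = 86°  [△VZS]
3. ∠SRZ = 94°  [cyclic VZRS, opposite ∠V+∠R]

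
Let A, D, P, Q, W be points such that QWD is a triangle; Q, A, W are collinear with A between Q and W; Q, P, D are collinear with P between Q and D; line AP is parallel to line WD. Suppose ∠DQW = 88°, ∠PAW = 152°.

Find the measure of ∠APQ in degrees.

1. ∠AQP = 88°  [A on QW, P on QD]
2. ∠PAQ = 28°  [linear pair at A on QW]
3. ∠APQ = 64°  [△QAP]

∠APQ = 64°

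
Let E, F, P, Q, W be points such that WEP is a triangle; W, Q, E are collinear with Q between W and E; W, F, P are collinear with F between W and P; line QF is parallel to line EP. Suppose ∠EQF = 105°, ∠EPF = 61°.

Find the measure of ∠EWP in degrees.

1. ∠FQW = 75°  [linear pair at Q on WE]
2. ∠EPW = 61°  [F on ray PW]
3. ∠PEW = 75°  [QF∥EP, corresponding at Q]
4. ∠EWP = 44°  [△WEP]

∠EWP = 44°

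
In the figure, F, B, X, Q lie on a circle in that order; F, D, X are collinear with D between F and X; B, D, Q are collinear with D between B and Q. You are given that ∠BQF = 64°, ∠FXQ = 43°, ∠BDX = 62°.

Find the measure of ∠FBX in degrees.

1. ∠BXF = 64°  [same arc FB]
2. ∠FBQ = 43°  [same arc FQ]
3. ∠BDF = 118°  [linear pair at D on FX]
4. ∠BFX = 19°  [△FDB]
5. ∠FBX = 97°  [△FBX]

∠FBX = 97°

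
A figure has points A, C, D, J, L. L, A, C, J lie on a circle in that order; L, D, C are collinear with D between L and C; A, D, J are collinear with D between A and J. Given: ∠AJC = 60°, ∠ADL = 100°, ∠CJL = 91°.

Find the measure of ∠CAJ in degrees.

∠CAJ = 69°

1. ∠ALC = 60°  [same arc AC]
2. ∠ADC = 80°  [linear pair at D on LC]
3. ∠CAL = 89°  [cyclic LACJ, opposite ∠A+∠J]
4. ∠ACL = 31°  [△LAC]
5. ∠CAJ = 69°  [△ADC]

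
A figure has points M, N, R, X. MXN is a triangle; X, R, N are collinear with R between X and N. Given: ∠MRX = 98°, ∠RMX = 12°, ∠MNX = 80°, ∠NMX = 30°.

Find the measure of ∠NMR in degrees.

∠NMR = 18°

1. ∠MRN = 82°  [linear pair at R on XN]
2. ∠MNR = 80°  [R on ray NX]
3. ∠NMR = 18°  [△MRN]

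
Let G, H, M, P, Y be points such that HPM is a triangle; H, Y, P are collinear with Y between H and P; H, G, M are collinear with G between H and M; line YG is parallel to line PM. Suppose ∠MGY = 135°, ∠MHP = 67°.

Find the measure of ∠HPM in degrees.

∠HPM = 68°

1. ∠HGY = 45°  [linear pair at G on HM]
2. ∠GHY = 67°  [Y on HP, G on HM]
3. ∠GYH = 68°  [△HYG]
4. ∠HPM = 68°  [YG∥PM, corresponding at Y]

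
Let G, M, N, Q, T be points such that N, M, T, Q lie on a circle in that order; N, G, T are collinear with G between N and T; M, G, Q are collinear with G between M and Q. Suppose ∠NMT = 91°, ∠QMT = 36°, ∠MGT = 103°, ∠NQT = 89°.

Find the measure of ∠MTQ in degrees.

1. ∠QNT = 36°  [same arc TQ]
2. ∠NGQ = 103°  [vertical angles at G]
3. ∠NTQ = 55°  [△NTQ]
4. ∠QGT = 77°  [linear pair at G on NT]
5. ∠MQT = 48°  [△TGQ]
6. ∠MTQ = 96°  [△MTQ]

∠MTQ = 96°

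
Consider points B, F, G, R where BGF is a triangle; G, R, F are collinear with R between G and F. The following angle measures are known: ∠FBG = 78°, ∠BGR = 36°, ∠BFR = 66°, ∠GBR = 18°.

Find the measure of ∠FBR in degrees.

∠FBR = 60°

1. ∠BRG = 126°  [△BGR]
2. ∠BRF = 54°  [linear pair at R on GF]
3. ∠FBR = 60°  [△BRF]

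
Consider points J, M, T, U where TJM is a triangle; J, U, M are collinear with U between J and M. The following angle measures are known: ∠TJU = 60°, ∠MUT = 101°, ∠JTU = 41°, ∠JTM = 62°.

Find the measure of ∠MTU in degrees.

1. ∠MJT = 60°  [U on ray JM]
2. ∠JMT = 58°  [△TJM]
3. ∠TMU = 58°  [U on ray MJ]
4. ∠MTU = 21°  [△TUM]

∠MTU = 21°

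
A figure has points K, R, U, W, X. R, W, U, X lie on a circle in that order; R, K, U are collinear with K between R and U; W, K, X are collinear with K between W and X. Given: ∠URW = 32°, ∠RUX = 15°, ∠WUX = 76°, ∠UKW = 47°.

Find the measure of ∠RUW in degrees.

∠RUW = 61°

1. ∠UXW = 32°  [same arc WU]
2. ∠UWX = 72°  [△WUX]
3. ∠RUW = 61°  [△WKU]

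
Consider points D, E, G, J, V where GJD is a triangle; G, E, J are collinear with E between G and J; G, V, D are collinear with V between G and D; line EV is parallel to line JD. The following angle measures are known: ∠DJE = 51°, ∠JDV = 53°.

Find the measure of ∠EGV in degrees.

∠EGV = 76°

1. ∠DJG = 51°  [E on ray JG]
2. ∠GDJ = 53°  [V on ray DG]
3. ∠DGJ = 76°  [△GJD]
4. ∠EGV = 76°  [E on GJ, V on GD]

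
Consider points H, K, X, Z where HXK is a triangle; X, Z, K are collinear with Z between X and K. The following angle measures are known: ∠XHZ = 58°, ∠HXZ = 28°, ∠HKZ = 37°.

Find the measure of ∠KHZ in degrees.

1. ∠HZX = 94°  [△HXZ]
2. ∠HZK = 86°  [linear pair at Z on XK]
3. ∠KHZ = 57°  [△HZK]

∠KHZ = 57°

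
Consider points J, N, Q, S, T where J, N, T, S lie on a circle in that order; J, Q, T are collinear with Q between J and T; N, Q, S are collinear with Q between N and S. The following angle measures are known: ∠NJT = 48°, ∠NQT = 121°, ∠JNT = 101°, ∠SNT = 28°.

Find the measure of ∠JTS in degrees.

1. ∠JST = 79°  [cyclic JNTS, opposite ∠N+∠S]
2. ∠SJT = 28°  [same arc TS]
3. ∠JTS = 73°  [△JTS]

∠JTS = 73°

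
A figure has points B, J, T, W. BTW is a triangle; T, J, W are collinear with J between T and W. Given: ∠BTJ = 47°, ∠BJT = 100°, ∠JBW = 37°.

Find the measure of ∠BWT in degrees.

∠BWT = 63°

1. ∠BJW = 80°  [linear pair at J on TW]
2. ∠BWJ = 63°  [△BJW]
3. ∠BWT = 63°  [J on ray WT]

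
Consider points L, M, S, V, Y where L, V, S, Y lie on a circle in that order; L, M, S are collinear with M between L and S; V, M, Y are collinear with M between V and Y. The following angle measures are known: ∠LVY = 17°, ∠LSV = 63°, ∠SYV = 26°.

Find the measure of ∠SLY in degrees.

1. ∠LSY = 17°  [same arc LY]
2. ∠LYV = 63°  [same arc LV]
3. ∠SMY = 137°  [△SMY]
4. ∠LMY = 43°  [linear pair at M on LS]
5. ∠SLY = 74°  [△LMY]

∠SLY = 74°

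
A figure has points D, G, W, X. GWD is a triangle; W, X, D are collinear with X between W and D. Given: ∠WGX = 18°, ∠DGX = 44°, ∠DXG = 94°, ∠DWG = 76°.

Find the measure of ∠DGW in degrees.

∠DGW = 62°

1. ∠GDX = 42°  [△GXD]
2. ∠GDW = 42°  [X on ray DW]
3. ∠DGW = 62°  [△GWD]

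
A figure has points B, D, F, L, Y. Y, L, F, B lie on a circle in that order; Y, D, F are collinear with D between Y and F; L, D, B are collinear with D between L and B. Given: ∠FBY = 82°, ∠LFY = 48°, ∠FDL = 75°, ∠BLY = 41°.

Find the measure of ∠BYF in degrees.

∠BYF = 57°

1. ∠LBY = 48°  [same arc YL]
2. ∠BDY = 75°  [vertical angles at D]
3. ∠BYF = 57°  [△YDB]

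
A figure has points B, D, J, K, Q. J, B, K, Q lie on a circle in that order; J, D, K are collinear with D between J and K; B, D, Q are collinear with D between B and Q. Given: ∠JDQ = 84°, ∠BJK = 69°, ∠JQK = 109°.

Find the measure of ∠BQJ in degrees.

∠BQJ = 40°

1. ∠JBK = 71°  [cyclic JBKQ, opposite ∠B+∠Q]
2. ∠BKJ = 40°  [△JBK]
3. ∠BQJ = 40°  [same arc JB]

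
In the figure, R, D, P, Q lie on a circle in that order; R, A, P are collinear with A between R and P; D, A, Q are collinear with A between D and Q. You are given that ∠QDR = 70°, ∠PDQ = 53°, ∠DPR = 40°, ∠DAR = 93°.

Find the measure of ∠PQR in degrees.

∠PQR = 57°

1. ∠QPR = 70°  [same arc RQ]
2. ∠PRQ = 53°  [same arc PQ]
3. ∠PQR = 57°  [△RPQ]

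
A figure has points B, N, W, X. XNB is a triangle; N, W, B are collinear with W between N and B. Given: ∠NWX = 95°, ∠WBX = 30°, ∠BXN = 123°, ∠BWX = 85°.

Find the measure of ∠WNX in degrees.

∠WNX = 27°

1. ∠NBX = 30°  [W on ray BN]
2. ∠BNX = 27°  [△XNB]
3. ∠WNX = 27°  [W on ray NB]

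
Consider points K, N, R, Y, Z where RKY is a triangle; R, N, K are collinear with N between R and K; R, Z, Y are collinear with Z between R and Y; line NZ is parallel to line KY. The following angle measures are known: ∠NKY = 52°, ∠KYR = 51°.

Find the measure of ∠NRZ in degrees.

∠NRZ = 77°

1. ∠RKY = 52°  [N on ray KR]
2. ∠KRY = 77°  [△RKY]
3. ∠NRZ = 77°  [N on RK, Z on RY]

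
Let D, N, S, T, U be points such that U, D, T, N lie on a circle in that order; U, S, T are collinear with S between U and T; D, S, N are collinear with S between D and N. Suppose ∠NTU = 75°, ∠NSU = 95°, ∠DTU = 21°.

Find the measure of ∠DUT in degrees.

∠DUT = 20°

1. ∠NDU = 75°  [same arc UN]
2. ∠DST = 95°  [vertical angles at S]
3. ∠DSU = 85°  [linear pair at S on UT]
4. ∠DUT = 20°  [△USD]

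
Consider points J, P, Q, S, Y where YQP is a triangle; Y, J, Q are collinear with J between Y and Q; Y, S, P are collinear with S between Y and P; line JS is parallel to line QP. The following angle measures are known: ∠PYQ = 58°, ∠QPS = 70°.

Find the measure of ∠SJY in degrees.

1. ∠QPY = 70°  [S on ray PY]
2. ∠PQY = 52°  [△YQP]
3. ∠SJY = 52°  [JS∥QP, corresponding at J]

∠SJY = 52°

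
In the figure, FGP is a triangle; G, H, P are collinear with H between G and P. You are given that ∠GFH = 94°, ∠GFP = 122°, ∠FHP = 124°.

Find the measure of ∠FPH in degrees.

∠FPH = 28°

1. ∠FHG = 56°  [linear pair at H on GP]
2. ∠FGH = 30°  [△FGH]
3. ∠FGP = 30°  [H on ray GP]
4. ∠FPG = 28°  [△FGP]
5. ∠FPH = 28°  [H on ray PG]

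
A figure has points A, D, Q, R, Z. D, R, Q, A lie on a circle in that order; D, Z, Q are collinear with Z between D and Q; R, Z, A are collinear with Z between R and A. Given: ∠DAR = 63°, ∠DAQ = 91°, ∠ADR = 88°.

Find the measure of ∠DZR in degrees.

1. ∠DQR = 63°  [same arc DR]
2. ∠ARD = 29°  [△DRA]
3. ∠DRQ = 89°  [cyclic DRQA, opposite ∠R+∠A]
4. ∠QDR = 28°  [△DRQ]
5. ∠DZR = 123°  [△DZR]

∠DZR = 123°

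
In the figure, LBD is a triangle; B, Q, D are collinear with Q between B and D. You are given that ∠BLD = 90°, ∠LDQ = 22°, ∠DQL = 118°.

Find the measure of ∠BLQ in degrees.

1. ∠BDL = 22°  [Q on ray DB]
2. ∠BQL = 62°  [linear pair at Q on BD]
3. ∠DBL = 68°  [△LBD]
4. ∠LBQ = 68°  [Q on ray BD]
5. ∠BLQ = 50°  [△LBQ]

∠BLQ = 50°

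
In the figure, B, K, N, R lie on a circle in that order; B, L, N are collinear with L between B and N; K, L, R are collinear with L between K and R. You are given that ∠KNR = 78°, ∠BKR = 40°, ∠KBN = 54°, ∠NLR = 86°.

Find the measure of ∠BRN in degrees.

∠BRN = 92°

1. ∠KBR = 102°  [cyclic BKNR, opposite ∠B+∠N]
2. ∠BNR = 40°  [same arc BR]
3. ∠BRK = 38°  [△BKR]
4. ∠BLR = 94°  [linear pair at L on BN]
5. ∠NBR = 48°  [△BLR]
6. ∠BRN = 92°  [△BNR]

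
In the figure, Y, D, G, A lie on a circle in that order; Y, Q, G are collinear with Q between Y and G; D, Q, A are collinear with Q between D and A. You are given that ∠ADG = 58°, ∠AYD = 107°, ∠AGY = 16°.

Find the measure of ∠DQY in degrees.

1. ∠AGD = 73°  [cyclic YDGA, opposite ∠Y+∠G]
2. ∠ADY = 16°  [same arc YA]
3. ∠DAG = 49°  [△DGA]
4. ∠DYG = 49°  [same arc DG]
5. ∠DQY = 115°  [△YQD]

∠DQY = 115°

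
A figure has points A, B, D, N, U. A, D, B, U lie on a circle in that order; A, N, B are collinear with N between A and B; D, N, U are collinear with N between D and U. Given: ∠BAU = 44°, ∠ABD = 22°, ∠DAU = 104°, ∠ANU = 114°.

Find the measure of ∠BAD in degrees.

∠BAD = 60°

1. ∠BDU = 44°  [same arc BU]
2. ∠AUD = 22°  [△ANU]
3. ∠BND = 114°  [△DNB]
4. ∠ADU = 54°  [△ADU]
5. ∠AND = 66°  [linear pair at N on AB]
6. ∠BAD = 60°  [△AND]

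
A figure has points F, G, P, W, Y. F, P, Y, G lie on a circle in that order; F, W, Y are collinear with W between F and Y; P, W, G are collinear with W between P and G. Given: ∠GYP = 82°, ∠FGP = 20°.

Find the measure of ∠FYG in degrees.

1. ∠GFP = 98°  [cyclic FPYG, opposite ∠F+∠Y]
2. ∠FPG = 62°  [△FPG]
3. ∠FYG = 62°  [same arc FG]

∠FYG = 62°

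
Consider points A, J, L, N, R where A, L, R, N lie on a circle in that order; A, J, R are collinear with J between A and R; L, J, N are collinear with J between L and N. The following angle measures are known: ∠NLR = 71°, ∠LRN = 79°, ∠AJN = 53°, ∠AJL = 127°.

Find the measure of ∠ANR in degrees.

∠ANR = 86°

1. ∠NAR = 71°  [same arc RN]
2. ∠LNR = 30°  [△LRN]
3. ∠NJR = 127°  [linear pair at J on AR]
4. ∠ARN = 23°  [△RJN]
5. ∠ANR = 86°  [△ARN]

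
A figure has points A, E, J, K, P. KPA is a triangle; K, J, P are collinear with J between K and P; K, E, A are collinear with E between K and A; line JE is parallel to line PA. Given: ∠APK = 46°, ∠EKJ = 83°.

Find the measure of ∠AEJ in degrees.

1. ∠EJK = 46°  [JE∥PA, corresponding at J]
2. ∠JEK = 51°  [△KJE]
3. ∠AEJ = 129°  [linear pair at E on KA]

∠AEJ = 129°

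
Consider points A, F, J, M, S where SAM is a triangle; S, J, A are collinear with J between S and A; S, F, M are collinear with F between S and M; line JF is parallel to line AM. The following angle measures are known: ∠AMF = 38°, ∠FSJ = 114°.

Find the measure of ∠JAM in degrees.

∠JAM = 28°

1. ∠AMS = 38°  [F on ray MS]
2. ∠ASM = 114°  [J on SA, F on SM]
3. ∠MAS = 28°  [△SAM]
4. ∠JAM = 28°  [J on ray AS]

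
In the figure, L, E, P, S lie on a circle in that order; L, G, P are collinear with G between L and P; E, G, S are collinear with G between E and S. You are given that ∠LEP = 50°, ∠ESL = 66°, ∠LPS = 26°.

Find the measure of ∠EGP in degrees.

1. ∠EPL = 66°  [same arc LE]
2. ∠LES = 26°  [same arc LS]
3. ∠ELP = 64°  [△LEP]
4. ∠EGL = 90°  [△LGE]
5. ∠EGP = 90°  [linear pair at G on LP]

∠EGP = 90°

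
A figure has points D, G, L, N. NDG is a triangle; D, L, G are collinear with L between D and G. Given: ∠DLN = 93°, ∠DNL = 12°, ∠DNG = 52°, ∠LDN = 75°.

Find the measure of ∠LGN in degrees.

1. ∠GDN = 75°  [L on ray DG]
2. ∠DGN = 53°  [△NDG]
3. ∠LGN = 53°  [L on ray GD]

∠LGN = 53°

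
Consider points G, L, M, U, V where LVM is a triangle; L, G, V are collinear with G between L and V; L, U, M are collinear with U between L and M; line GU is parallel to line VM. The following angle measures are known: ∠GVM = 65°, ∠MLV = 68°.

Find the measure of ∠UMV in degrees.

1. ∠LVM = 65°  [G on ray VL]
2. ∠LMV = 47°  [△LVM]
3. ∠UMV = 47°  [U on ray ML]

∠UMV = 47°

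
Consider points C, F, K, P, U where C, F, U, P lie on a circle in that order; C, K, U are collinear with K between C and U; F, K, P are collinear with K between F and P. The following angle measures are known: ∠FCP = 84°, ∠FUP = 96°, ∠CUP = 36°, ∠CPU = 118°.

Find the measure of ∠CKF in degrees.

∠CKF = 86°

1. ∠CFP = 36°  [same arc CP]
2. ∠PCU = 26°  [△CUP]
3. ∠CPF = 60°  [△CFP]
4. ∠PFU = 26°  [same arc UP]
5. ∠CUF = 60°  [same arc CF]
6. ∠FKU = 94°  [△FKU]
7. ∠CKF = 86°  [linear pair at K on CU]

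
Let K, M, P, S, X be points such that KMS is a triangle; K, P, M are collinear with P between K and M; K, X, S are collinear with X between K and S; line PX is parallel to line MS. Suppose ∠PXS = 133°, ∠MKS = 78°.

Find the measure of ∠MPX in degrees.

∠MPX = 125°

1. ∠KXP = 47°  [linear pair at X on KS]
2. ∠PKX = 78°  [P on KM, X on KS]
3. ∠KPX = 55°  [△KPX]
4. ∠MPX = 125°  [linear pair at P on KM]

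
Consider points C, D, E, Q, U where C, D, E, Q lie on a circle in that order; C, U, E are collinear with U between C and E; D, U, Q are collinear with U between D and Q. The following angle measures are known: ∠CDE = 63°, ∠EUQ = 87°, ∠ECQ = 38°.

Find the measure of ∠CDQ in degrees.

1. ∠CQE = 117°  [cyclic CDEQ, opposite ∠D+∠Q]
2. ∠CEQ = 25°  [△CEQ]
3. ∠CDQ = 25°  [same arc CQ]

∠CDQ = 25°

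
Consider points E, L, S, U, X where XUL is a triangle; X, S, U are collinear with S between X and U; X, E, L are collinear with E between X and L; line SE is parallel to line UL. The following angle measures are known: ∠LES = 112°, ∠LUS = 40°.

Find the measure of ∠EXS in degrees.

1. ∠SEX = 68°  [linear pair at E on XL]
2. ∠LUX = 40°  [S on ray UX]
3. ∠ULX = 68°  [SE∥UL, corresponding at E]
4. ∠LXU = 72°  [△XUL]
5. ∠EXS = 72°  [S on XU, E on XL]

∠EXS = 72°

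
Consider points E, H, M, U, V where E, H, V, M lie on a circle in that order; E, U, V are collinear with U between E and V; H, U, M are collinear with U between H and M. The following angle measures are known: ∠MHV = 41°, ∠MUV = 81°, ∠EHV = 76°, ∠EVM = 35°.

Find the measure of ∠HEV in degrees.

∠HEV = 64°

1. ∠EUH = 81°  [vertical angles at U]
2. ∠EHM = 35°  [same arc EM]
3. ∠HEV = 64°  [△EUH]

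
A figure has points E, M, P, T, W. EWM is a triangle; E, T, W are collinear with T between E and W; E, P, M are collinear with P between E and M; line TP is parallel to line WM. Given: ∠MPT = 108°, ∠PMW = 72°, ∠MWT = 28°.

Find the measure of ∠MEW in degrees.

1. ∠EMW = 72°  [P on ray ME]
2. ∠EWM = 28°  [T on ray WE]
3. ∠MEW = 80°  [△EWM]

∠MEW = 80°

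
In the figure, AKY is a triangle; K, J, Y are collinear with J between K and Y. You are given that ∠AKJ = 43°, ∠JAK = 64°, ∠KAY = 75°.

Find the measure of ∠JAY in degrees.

1. ∠AJK = 73°  [△AKJ]
2. ∠AKY = 43°  [J on ray KY]
3. ∠AYK = 62°  [△AKY]
4. ∠AJY = 107°  [linear pair at J on KY]
5. ∠AYJ = 62°  [J on ray YK]
6. ∠JAY = 11°  [△AJY]

∠JAY = 11°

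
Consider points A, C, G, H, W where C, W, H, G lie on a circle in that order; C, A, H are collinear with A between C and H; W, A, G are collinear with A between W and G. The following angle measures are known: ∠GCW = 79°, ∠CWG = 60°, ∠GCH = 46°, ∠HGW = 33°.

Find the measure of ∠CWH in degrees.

∠CWH = 106°

1. ∠CHG = 60°  [same arc CG]
2. ∠CGH = 74°  [△CHG]
3. ∠CWH = 106°  [cyclic CWHG, opposite ∠W+∠G]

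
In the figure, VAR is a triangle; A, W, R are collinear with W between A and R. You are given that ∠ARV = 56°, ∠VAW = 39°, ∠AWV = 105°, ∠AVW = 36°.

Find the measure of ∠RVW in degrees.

1. ∠VRW = 56°  [W on ray RA]
2. ∠RWV = 75°  [linear pair at W on AR]
3. ∠RVW = 49°  [△VWR]

∠RVW = 49°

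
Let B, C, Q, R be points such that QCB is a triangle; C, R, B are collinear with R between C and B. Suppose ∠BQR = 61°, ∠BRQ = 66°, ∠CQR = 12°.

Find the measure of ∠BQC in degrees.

∠BQC = 73°

1. ∠QBR = 53°  [△QRB]
2. ∠CRQ = 114°  [linear pair at R on CB]
3. ∠QCR = 54°  [△QCR]
4. ∠CBQ = 53°  [R on ray BC]
5. ∠BCQ = 54°  [R on ray CB]
6. ∠BQC = 73°  [△QCB]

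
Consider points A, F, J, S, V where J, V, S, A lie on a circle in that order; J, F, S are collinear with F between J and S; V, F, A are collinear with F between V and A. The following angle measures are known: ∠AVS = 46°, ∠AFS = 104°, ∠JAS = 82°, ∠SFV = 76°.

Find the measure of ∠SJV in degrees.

1. ∠JSV = 58°  [△VFS]
2. ∠JVS = 98°  [cyclic JVSA, opposite ∠V+∠A]
3. ∠SJV = 24°  [△JVS]

∠SJV = 24°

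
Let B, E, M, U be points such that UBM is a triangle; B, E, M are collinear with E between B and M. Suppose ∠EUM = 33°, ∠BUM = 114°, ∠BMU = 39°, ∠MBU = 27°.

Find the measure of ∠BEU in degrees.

∠BEU = 72°

1. ∠EMU = 39°  [E on ray MB]
2. ∠MEU = 108°  [△UEM]
3. ∠BEU = 72°  [linear pair at E on BM]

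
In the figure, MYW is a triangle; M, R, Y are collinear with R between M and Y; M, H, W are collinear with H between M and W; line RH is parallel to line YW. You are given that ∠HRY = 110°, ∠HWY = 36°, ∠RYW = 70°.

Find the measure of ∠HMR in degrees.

∠HMR = 74°

1. ∠MWY = 36°  [H on ray WM]
2. ∠MYW = 70°  [R on ray YM]
3. ∠WMY = 74°  [△MYW]
4. ∠HMR = 74°  [R on MY, H on MW]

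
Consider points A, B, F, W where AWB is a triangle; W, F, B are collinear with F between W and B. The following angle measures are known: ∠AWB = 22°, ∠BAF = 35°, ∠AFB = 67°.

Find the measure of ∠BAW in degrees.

1. ∠ABF = 78°  [△AFB]
2. ∠ABW = 78°  [F on ray BW]
3. ∠BAW = 80°  [△AWB]

∠BAW = 80°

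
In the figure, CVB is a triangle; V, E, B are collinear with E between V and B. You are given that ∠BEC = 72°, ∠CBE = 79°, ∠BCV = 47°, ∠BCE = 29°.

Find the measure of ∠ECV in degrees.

∠ECV = 18°

1. ∠CEV = 108°  [linear pair at E on VB]
2. ∠CBV = 79°  [E on ray BV]
3. ∠BVC = 54°  [△CVB]
4. ∠CVE = 54°  [E on ray VB]
5. ∠ECV = 18°  [△CVE]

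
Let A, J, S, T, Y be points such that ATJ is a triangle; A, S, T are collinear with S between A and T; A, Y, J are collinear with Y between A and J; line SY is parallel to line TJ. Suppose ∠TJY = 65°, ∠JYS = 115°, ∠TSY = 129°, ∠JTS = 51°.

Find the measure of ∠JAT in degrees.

1. ∠AJT = 65°  [Y on ray JA]
2. ∠ATJ = 51°  [S on ray TA]
3. ∠JAT = 64°  [△ATJ]

∠JAT = 64°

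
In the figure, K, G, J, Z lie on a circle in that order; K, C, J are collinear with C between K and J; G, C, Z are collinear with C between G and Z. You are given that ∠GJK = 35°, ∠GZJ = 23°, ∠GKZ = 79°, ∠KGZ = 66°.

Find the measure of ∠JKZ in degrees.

1. ∠GJZ = 101°  [cyclic KGJZ, opposite ∠K+∠J]
2. ∠JGZ = 56°  [△GJZ]
3. ∠JKZ = 56°  [same arc JZ]

∠JKZ = 56°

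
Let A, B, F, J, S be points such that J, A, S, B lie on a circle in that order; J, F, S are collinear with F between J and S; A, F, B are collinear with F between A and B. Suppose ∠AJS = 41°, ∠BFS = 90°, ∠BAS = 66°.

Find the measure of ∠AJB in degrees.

1. ∠ABS = 41°  [same arc AS]
2. ∠ASB = 73°  [△ASB]
3. ∠AJB = 107°  [cyclic JASB, opposite ∠J+∠S]

∠AJB = 107°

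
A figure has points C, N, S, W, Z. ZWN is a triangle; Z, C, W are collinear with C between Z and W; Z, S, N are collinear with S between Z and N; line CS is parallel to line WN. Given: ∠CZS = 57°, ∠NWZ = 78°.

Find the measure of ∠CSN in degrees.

1. ∠NZW = 57°  [C on ZW, S on ZN]
2. ∠WNZ = 45°  [△ZWN]
3. ∠CSZ = 45°  [CS∥WN, corresponding at S]
4. ∠CSN = 135°  [linear pair at S on ZN]

∠CSN = 135°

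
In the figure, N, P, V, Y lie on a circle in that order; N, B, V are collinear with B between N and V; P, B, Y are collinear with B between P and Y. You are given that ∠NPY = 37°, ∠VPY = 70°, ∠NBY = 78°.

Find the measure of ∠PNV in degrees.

∠PNV = 41°

1. ∠NVY = 37°  [same arc NY]
2. ∠VBY = 102°  [linear pair at B on NV]
3. ∠PYV = 41°  [△VBY]
4. ∠PNV = 41°  [same arc PV]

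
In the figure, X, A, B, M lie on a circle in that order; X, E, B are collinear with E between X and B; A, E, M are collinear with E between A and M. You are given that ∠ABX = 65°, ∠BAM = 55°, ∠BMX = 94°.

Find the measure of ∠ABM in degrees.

1. ∠BAX = 86°  [cyclic XABM, opposite ∠A+∠M]
2. ∠AXB = 29°  [△XAB]
3. ∠AMB = 29°  [same arc AB]
4. ∠ABM = 96°  [△ABM]

∠ABM = 96°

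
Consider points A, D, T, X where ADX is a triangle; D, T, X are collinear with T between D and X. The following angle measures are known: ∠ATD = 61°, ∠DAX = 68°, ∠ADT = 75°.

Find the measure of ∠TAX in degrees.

∠TAX = 24°

1. ∠ATX = 119°  [linear pair at T on DX]
2. ∠ADX = 75°  [T on ray DX]
3. ∠AXD = 37°  [△ADX]
4. ∠AXT = 37°  [T on ray XD]
5. ∠TAX = 24°  [△ATX]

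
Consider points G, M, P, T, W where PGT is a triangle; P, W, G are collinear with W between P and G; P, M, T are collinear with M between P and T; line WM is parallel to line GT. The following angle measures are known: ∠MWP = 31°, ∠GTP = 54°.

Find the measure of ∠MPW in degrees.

∠MPW = 95°

1. ∠PGT = 31°  [WM∥GT, corresponding at W]
2. ∠GPT = 95°  [△PGT]
3. ∠MPW = 95°  [W on PG, M on PT]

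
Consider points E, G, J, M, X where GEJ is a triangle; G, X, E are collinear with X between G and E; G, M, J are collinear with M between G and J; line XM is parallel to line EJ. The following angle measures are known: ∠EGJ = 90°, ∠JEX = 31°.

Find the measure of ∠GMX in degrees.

1. ∠GEJ = 31°  [X on ray EG]
2. ∠EJG = 59°  [△GEJ]
3. ∠GMX = 59°  [XM∥EJ, corresponding at M]

∠GMX = 59°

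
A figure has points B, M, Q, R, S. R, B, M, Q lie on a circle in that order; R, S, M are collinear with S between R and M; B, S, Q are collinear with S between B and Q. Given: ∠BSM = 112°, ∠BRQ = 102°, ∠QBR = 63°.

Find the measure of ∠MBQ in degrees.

1. ∠QSR = 112°  [vertical angles at S]
2. ∠BQR = 15°  [△RBQ]
3. ∠MRQ = 53°  [△RSQ]
4. ∠MBQ = 53°  [same arc MQ]

∠MBQ = 53°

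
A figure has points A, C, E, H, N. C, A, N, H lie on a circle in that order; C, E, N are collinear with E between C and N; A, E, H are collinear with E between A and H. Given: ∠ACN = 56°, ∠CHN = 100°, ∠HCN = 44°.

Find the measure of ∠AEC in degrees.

1. ∠AHN = 56°  [same arc AN]
2. ∠CNH = 36°  [△CNH]
3. ∠HEN = 88°  [△NEH]
4. ∠AEC = 88°  [vertical angles at E]

∠AEC = 88°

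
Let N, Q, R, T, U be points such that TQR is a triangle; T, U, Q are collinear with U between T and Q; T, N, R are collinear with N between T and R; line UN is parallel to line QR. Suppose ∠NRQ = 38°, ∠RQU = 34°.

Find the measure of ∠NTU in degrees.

1. ∠QRT = 38°  [N on ray RT]
2. ∠RQT = 34°  [U on ray QT]
3. ∠QTR = 108°  [△TQR]
4. ∠NTU = 108°  [U on TQ, N on TR]

∠NTU = 108°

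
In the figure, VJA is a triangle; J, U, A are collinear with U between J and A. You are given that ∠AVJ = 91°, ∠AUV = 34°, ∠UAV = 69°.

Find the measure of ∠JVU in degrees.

1. ∠JUV = 146°  [linear pair at U on JA]
2. ∠JAV = 69°  [U on ray AJ]
3. ∠AJV = 20°  [△VJA]
4. ∠UJV = 20°  [U on ray JA]
5. ∠JVU = 14°  [△VJU]

∠JVU = 14°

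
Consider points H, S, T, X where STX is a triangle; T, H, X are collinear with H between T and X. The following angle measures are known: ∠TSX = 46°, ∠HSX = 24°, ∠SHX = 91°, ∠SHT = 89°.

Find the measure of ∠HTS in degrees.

1. ∠HXS = 65°  [△SHX]
2. ∠SXT = 65°  [H on ray XT]
3. ∠STX = 69°  [△STX]
4. ∠HTS = 69°  [H on ray TX]

∠HTS = 69°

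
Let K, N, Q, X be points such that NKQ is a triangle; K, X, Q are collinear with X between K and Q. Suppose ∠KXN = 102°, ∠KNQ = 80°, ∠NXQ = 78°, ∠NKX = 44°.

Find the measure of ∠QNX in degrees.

∠QNX = 46°

1. ∠NKQ = 44°  [X on ray KQ]
2. ∠KQN = 56°  [△NKQ]
3. ∠NQX = 56°  [X on ray QK]
4. ∠QNX = 46°  [△NXQ]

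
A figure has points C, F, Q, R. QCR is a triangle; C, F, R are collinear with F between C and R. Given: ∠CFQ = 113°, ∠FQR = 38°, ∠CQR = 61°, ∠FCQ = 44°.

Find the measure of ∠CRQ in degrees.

∠CRQ = 75°

1. ∠QFR = 67°  [linear pair at F on CR]
2. ∠FRQ = 75°  [△QFR]
3. ∠CRQ = 75°  [F on ray RC]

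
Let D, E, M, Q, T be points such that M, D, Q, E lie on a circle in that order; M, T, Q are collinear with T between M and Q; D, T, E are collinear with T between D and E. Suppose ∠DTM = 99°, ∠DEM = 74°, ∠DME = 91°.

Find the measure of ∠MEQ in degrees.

∠MEQ = 140°

1. ∠ETQ = 99°  [vertical angles at T]
2. ∠EDM = 15°  [△MDE]
3. ∠ETM = 81°  [linear pair at T on MQ]
4. ∠EQM = 15°  [same arc ME]
5. ∠EMQ = 25°  [△MTE]
6. ∠MEQ = 140°  [△MQE]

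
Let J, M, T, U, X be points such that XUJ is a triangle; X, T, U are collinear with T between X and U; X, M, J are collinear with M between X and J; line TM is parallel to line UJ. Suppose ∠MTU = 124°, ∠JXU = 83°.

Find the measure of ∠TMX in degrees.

1. ∠MTX = 56°  [linear pair at T on XU]
2. ∠MXT = 83°  [T on XU, M on XJ]
3. ∠TMX = 41°  [△XTM]

∠TMX = 41°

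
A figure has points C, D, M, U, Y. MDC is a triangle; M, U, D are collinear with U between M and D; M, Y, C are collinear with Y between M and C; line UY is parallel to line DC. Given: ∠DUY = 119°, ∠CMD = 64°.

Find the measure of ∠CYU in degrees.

1. ∠MUY = 61°  [linear pair at U on MD]
2. ∠UMY = 64°  [U on MD, Y on MC]
3. ∠MYU = 55°  [△MUY]
4. ∠CYU = 125°  [linear pair at Y on MC]

∠CYU = 125°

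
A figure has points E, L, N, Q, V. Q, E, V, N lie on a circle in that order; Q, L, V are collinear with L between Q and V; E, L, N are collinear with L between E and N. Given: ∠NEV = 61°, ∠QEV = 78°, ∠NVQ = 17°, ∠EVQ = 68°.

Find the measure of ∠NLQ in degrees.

1. ∠NQV = 61°  [same arc VN]
2. ∠ENQ = 68°  [same arc QE]
3. ∠NLQ = 51°  [△QLN]

∠NLQ = 51°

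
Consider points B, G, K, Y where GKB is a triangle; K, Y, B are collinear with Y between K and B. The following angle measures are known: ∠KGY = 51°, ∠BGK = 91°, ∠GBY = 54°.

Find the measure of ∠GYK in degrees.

∠GYK = 94°

1. ∠GBK = 54°  [Y on ray BK]
2. ∠BKG = 35°  [△GKB]
3. ∠GKY = 35°  [Y on ray KB]
4. ∠GYK = 94°  [△GKY]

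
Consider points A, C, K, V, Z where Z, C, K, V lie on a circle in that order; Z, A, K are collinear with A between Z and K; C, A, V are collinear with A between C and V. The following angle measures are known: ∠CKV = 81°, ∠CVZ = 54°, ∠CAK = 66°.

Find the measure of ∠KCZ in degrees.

1. ∠CZV = 99°  [cyclic ZCKV, opposite ∠Z+∠K]
2. ∠CKZ = 54°  [same arc ZC]
3. ∠VCZ = 27°  [△ZCV]
4. ∠CAZ = 114°  [linear pair at A on ZK]
5. ∠CZK = 39°  [△ZAC]
6. ∠KCZ = 87°  [△ZCK]

∠KCZ = 87°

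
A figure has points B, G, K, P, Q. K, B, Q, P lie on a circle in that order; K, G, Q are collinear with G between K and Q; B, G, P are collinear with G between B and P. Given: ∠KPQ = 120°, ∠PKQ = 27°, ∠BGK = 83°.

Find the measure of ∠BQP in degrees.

1. ∠KQP = 33°  [△KQP]
2. ∠PBQ = 27°  [same arc QP]
3. ∠PGQ = 83°  [vertical angles at G]
4. ∠BPQ = 64°  [△QGP]
5. ∠BQP = 89°  [△BQP]

∠BQP = 89°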